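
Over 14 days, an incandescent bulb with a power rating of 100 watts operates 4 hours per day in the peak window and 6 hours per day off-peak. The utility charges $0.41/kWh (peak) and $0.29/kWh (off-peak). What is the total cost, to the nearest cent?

Peak energy = 0.1 kW × 4 h × 14 = 5.6 kWh
Off-peak energy = 0.1 kW × 6 h × 14 = 8.4 kWh
Cost = 5.6 × $0.41 + 8.4 × $0.29 = $2.296 + $2.436 = $4.73

$4.73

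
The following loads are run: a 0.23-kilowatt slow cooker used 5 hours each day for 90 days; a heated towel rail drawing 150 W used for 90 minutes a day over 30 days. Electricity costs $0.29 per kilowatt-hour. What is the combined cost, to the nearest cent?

$31.97

slow cooker: Runtime = 5 h/day × 90 days = 450 h
slow cooker: 0.23 kW × 450 h = 103.5 kWh
heated towel rail: Runtime = 90 min × 30 = 2700 min = 45 h
heated towel rail: 0.15 kW × 45 h = 6.75 kWh
Total energy = 110.25 kWh
Cost = 110.25 × $0.29 = $31.97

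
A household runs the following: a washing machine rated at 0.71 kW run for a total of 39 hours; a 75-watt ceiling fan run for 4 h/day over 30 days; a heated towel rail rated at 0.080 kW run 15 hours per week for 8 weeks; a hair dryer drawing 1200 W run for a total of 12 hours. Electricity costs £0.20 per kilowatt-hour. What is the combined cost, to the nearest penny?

washing machine: 0.71 kW × 39 h = 27.69 kWh
ceiling fan: Runtime = 4 h/day × 30 days = 120 h
ceiling fan: 0.075 kW × 120 h = 9 kWh
heated towel rail: Runtime = 15 h/week × 8 weeks = 120 h
heated towel rail: 0.08 kW × 120 h = 9.6 kWh
hair dryer: 1.2 kW × 12 h = 14.4 kWh
Total energy = 60.69 kWh
Cost = 60.69 × £0.20 = £12.14

£12.14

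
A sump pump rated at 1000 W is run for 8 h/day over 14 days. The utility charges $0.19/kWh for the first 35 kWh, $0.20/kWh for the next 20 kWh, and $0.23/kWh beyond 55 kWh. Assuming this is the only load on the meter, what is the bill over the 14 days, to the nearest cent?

$23.76

Runtime = 8 h/day × 14 days = 112 h
Energy = 1 kW × 112 h = 112 kWh
Tier 1 (0–35 kWh): 35 × $0.19 = $6.65
Tier 2 (35–55 kWh): 20 × $0.20 = $4
Above 55 kWh: 57 × $0.23 = $13.11
Bill = $23.76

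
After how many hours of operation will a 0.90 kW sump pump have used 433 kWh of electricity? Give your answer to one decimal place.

Hours = 433 kWh ÷ 0.9 kW = 481.1 h

481.1 h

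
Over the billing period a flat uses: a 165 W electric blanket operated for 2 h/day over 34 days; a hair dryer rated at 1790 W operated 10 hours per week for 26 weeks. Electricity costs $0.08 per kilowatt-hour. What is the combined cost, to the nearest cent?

$38.13

electric blanket: Runtime = 2 h/day × 34 days = 68 h
electric blanket: 0.165 kW × 68 h = 11.22 kWh
hair dryer: Runtime = 10 h/week × 26 weeks = 260 h
hair dryer: 1.79 kW × 260 h = 465.4 kWh
Total energy = 476.62 kWh
Cost = 476.62 × $0.08 = $38.13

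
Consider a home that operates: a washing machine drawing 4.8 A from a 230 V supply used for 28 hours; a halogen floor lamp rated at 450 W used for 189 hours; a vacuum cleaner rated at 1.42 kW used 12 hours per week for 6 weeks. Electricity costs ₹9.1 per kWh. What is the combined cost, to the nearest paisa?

₹1985.64

washing machine: Power = 4.8 A × 230 V = 1104 W = 1.104 kW
washing machine: 1.104 kW × 28 h = 30.912 kWh
halogen floor lamp: 0.45 kW × 189 h = 85.05 kWh
vacuum cleaner: Runtime = 12 h/week × 6 weeks = 72 h
vacuum cleaner: 1.42 kW × 72 h = 102.24 kWh
Total energy = 218.202 kWh
Cost = 218.202 × ₹9.1 = ₹1985.64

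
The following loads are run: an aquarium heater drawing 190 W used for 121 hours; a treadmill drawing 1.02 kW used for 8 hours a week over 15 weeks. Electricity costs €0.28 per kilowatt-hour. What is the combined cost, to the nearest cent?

aquarium heater: 0.19 kW × 121 h = 22.99 kWh
treadmill: Runtime = 8 h/week × 15 weeks = 120 h
treadmill: 1.02 kW × 120 h = 122.4 kWh
Total energy = 145.39 kWh
Cost = 145.39 × €0.28 = €40.71

€40.71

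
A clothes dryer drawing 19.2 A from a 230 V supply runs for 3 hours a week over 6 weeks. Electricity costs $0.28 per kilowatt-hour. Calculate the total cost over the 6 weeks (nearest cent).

Power = 19.2 A × 230 V = 4416 W = 4.416 kW
Runtime = 3 h/week × 6 weeks = 18 h
Energy = 4.416 kW × 18 h = 79.488 kWh
Cost = 79.488 kWh × $0.28/kWh = $22.26

$22.26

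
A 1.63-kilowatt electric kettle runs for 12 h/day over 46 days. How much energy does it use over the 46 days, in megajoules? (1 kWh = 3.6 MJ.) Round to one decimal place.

3239.1 MJ

Runtime = 12 h/day × 46 days = 552 h
Energy = 1.63 kW × 552 h = 899.76 kWh
= 899.76 × 3.6 MJ = 3239.1 MJ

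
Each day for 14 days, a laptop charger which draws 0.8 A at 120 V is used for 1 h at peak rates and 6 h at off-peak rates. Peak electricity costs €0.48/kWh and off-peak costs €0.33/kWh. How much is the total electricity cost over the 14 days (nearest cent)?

€3.31

Power = 0.8 A × 120 V = 96 W = 0.096 kW
Peak energy = 0.096 kW × 1 h × 14 = 1.344 kWh
Off-peak energy = 0.096 kW × 6 h × 14 = 8.064 kWh
Cost = 1.344 × €0.48 + 8.064 × €0.33 = €0.64512 + €2.66112 = €3.31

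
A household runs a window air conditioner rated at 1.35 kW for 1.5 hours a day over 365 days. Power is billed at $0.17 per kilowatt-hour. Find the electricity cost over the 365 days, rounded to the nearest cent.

$125.65

Runtime = 1.5 h/day × 365 days = 547.5 h
Energy = 1.35 kW × 547.5 h = 739.125 kWh
Cost = 739.125 kWh × $0.17/kWh = $125.65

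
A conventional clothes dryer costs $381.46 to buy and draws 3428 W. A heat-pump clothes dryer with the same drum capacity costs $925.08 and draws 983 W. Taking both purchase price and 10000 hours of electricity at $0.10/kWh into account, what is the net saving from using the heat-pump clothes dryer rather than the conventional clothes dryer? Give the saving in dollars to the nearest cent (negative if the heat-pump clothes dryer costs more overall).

$1901.38

conventional clothes dryer: $381.46 + (3428/1000) kW × 10000 h × $0.10 = $381.46 + $3428 = $3809.46
heat-pump clothes dryer: $925.08 + (983/1000) kW × 10000 h × $0.10 = $925.08 + $983 = $1908.08
Saving = $3809.46 − $1908.08 = $1901.38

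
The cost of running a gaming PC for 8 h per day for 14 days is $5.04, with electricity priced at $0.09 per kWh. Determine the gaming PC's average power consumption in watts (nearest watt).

Energy = $5.04 ÷ $0.09/kWh = 56 kWh
Runtime = 8 h/day × 14 days = 112 h
Power = 56 kWh ÷ 112 h = 0.5 kW = 500 W

500 W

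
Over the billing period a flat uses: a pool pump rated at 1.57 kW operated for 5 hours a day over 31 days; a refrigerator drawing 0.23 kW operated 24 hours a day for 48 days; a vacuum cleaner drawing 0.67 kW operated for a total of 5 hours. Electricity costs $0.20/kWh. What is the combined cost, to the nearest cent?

pool pump: Runtime = 5 h/day × 31 days = 155 h
pool pump: 1.57 kW × 155 h = 243.35 kWh
refrigerator: Runtime = 24 h × 48 = 1152 h
refrigerator: 0.23 kW × 1152 h = 264.96 kWh
vacuum cleaner: 0.67 kW × 5 h = 3.35 kWh
Total energy = 511.66 kWh
Cost = 511.66 × $0.20 = $102.33

$102.33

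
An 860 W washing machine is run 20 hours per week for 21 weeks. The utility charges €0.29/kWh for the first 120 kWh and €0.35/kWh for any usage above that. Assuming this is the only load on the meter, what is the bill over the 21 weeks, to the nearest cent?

€119.22

Runtime = 20 h/week × 21 weeks = 420 h
Energy = 0.86 kW × 420 h = 361.2 kWh
Tier 1 (0–120 kWh): 120 × €0.29 = €34.8
Above 120 kWh: 241.2 × €0.35 = €84.42
Bill = €119.22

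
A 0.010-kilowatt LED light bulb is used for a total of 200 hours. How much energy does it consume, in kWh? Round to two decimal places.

2.00 kWh

Energy = 0.01 kW × 200 h = 2 kWh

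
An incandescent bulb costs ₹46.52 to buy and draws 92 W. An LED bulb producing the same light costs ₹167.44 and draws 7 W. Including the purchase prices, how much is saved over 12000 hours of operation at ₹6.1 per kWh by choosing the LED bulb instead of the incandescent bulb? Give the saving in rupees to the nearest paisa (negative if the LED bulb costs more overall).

incandescent bulb: ₹46.52 + (92/1000) kW × 12000 h × ₹6.1 = ₹46.52 + ₹6734.4 = ₹6780.92
LED bulb: ₹167.44 + (7/1000) kW × 12000 h × ₹6.1 = ₹167.44 + ₹512.4 = ₹679.84
Saving = ₹6780.92 − ₹679.84 = ₹6101.08

₹6101.08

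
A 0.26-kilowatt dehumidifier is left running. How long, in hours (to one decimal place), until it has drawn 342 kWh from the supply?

Hours = 342 kWh ÷ 0.26 kW = 1315.4 h

1315.4 h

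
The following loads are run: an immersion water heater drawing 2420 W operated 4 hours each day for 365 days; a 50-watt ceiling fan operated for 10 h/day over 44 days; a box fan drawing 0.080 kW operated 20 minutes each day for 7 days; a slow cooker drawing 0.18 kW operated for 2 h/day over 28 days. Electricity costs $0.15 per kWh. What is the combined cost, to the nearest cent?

immersion water heater: Runtime = 4 h/day × 365 days = 1460 h
immersion water heater: 2.42 kW × 1460 h = 3533.2 kWh
ceiling fan: Runtime = 10 h/day × 44 days = 440 h
ceiling fan: 0.05 kW × 440 h = 22 kWh
box fan: Runtime = 20 min × 7 = 140 min = 2.333333… h
box fan: 0.08 kW × 2.333333… h = 0.186666… kWh
slow cooker: Runtime = 2 h/day × 28 days = 56 h
slow cooker: 0.18 kW × 56 h = 10.08 kWh
Total energy = 3565.466666… kWh
Cost = 3565.466666… × $0.15 = $534.82

$534.82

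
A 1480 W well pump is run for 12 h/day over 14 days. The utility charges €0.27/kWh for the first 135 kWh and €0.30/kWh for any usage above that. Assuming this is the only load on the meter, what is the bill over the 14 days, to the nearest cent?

€70.54

Runtime = 12 h/day × 14 days = 168 h
Energy = 1.48 kW × 168 h = 248.64 kWh
Tier 1 (0–135 kWh): 135 × €0.27 = €36.45
Above 135 kWh: 113.64 × €0.30 = €34.092
Bill = €70.54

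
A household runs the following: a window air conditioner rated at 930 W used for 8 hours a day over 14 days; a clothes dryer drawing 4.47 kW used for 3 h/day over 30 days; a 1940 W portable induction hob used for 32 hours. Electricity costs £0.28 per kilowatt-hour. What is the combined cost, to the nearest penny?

window air conditioner: Runtime = 8 h/day × 14 days = 112 h
window air conditioner: 0.93 kW × 112 h = 104.16 kWh
clothes dryer: Runtime = 3 h/day × 30 days = 90 h
clothes dryer: 4.47 kW × 90 h = 402.3 kWh
portable induction hob: 1.94 kW × 32 h = 62.08 kWh
Total energy = 568.54 kWh
Cost = 568.54 × £0.28 = £159.19

£159.19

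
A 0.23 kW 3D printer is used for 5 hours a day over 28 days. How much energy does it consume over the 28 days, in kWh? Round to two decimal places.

32.20 kWh

Runtime = 5 h/day × 28 days = 140 h
Energy = 0.23 kW × 140 h = 32.2 kWh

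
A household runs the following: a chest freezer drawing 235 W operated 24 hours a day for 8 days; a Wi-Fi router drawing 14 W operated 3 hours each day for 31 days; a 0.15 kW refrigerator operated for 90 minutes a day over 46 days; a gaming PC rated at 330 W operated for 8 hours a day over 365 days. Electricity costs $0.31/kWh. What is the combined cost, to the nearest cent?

chest freezer: Runtime = 24 h × 8 = 192 h
chest freezer: 0.235 kW × 192 h = 45.12 kWh
Wi-Fi router: Runtime = 3 h/day × 31 days = 93 h
Wi-Fi router: 0.014 kW × 93 h = 1.302 kWh
refrigerator: Runtime = 90 min × 46 = 4140 min = 69 h
refrigerator: 0.15 kW × 69 h = 10.35 kWh
gaming PC: Runtime = 8 h/day × 365 days = 2920 h
gaming PC: 0.33 kW × 2920 h = 963.6 kWh
Total energy = 1020.372 kWh
Cost = 1020.372 × $0.31 = $316.32

$316.32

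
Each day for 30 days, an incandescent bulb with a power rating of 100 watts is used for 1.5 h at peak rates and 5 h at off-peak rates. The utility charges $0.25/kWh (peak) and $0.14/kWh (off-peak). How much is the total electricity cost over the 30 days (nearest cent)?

Peak energy = 0.1 kW × 1.5 h × 30 = 4.5 kWh
Off-peak energy = 0.1 kW × 5 h × 30 = 15 kWh
Cost = 4.5 × $0.25 + 15 × $0.14 = $1.125 + $2.1 = $3.23

$3.23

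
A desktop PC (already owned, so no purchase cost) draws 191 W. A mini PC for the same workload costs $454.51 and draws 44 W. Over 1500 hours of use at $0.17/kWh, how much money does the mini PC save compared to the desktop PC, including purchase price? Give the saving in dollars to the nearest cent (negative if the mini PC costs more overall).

-$417.03

desktop PC: $0.00 + (191/1000) kW × 1500 h × $0.17 = $0.00 + $48.705 = $48.705
mini PC: $454.51 + (44/1000) kW × 1500 h × $0.17 = $454.51 + $11.22 = $465.73
Saving = $48.705 − $465.73 = −$417.025 → -$417.03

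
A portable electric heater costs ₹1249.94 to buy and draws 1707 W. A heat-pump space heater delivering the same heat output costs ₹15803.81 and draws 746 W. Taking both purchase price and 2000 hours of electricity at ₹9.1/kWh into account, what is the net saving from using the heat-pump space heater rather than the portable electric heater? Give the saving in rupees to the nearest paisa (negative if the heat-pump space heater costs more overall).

portable electric heater: ₹1249.94 + (1707/1000) kW × 2000 h × ₹9.1 = ₹1249.94 + ₹31067.4 = ₹32317.34
heat-pump space heater: ₹15803.81 + (746/1000) kW × 2000 h × ₹9.1 = ₹15803.81 + ₹13577.2 = ₹29381.01
Saving = ₹32317.34 − ₹29381.01 = ₹2936.33

₹2936.33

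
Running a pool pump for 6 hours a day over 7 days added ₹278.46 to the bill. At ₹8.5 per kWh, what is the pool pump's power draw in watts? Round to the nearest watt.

Energy = ₹278.46 ÷ ₹8.5/kWh = 32.76 kWh
Runtime = 6 h/day × 7 days = 42 h
Power = 32.76 kWh ÷ 42 h = 0.78 kW = 780 W

780 W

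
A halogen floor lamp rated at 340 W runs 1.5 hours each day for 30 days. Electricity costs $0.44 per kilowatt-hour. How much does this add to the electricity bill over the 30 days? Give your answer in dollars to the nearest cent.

$6.73

Runtime = 1.5 h/day × 30 days = 45 h
Energy = 0.34 kW × 45 h = 15.3 kWh
Cost = 15.3 kWh × $0.44/kWh = $6.73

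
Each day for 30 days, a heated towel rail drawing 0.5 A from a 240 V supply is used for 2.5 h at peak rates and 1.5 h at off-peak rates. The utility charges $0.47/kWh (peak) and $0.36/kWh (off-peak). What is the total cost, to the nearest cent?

$6.17

Power = 0.5 A × 240 V = 120 W = 0.12 kW
Peak energy = 0.12 kW × 2.5 h × 30 = 9 kWh
Off-peak energy = 0.12 kW × 1.5 h × 30 = 5.4 kWh
Cost = 9 × $0.47 + 5.4 × $0.36 = $4.23 + $1.944 = $6.17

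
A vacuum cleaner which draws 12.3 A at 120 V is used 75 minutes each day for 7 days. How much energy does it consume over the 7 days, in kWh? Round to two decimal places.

Power = 12.3 A × 120 V = 1476 W = 1.476 kW
Runtime = 75 min × 7 = 525 min = 8.75 h
Energy = 1.476 kW × 8.75 h = 12.915 kWh ≈ 12.92 kWh

12.92 kWh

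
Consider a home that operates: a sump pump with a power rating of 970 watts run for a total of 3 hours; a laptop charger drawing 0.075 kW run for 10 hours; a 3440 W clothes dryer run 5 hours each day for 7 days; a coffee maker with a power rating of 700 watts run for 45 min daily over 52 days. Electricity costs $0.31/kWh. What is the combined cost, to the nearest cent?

sump pump: 0.97 kW × 3 h = 2.91 kWh
laptop charger: 0.075 kW × 10 h = 0.75 kWh
clothes dryer: Runtime = 5 h/day × 7 days = 35 h
clothes dryer: 3.44 kW × 35 h = 120.4 kWh
coffee maker: Runtime = 45 min × 52 = 2340 min = 39 h
coffee maker: 0.7 kW × 39 h = 27.3 kWh
Total energy = 151.36 kWh
Cost = 151.36 × $0.31 = $46.92

$46.92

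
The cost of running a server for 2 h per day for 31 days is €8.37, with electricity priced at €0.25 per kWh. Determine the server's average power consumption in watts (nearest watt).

540 W

Energy = €8.37 ÷ €0.25/kWh = 33.48 kWh
Runtime = 2 h/day × 31 days = 62 h
Power = 33.48 kWh ÷ 62 h = 0.54 kW = 540 W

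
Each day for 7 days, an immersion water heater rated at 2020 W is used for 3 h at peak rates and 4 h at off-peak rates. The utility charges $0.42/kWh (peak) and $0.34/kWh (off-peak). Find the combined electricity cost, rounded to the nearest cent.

Peak energy = 2.02 kW × 3 h × 7 = 42.42 kWh
Off-peak energy = 2.02 kW × 4 h × 7 = 56.56 kWh
Cost = 42.42 × $0.42 + 56.56 × $0.34 = $17.8164 + $19.2304 = $37.05

$37.05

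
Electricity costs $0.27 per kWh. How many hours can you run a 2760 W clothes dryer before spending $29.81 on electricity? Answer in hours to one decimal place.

Energy available = $29.81 ÷ $0.27/kWh = 110.4074 kWh
Hours = 110.4074 kWh ÷ 2.76 kW = 40.0 h

40.0 h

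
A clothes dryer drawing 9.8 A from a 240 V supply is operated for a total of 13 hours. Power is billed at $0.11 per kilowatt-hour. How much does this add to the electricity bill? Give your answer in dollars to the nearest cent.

$3.36

Power = 9.8 A × 240 V = 2352 W = 2.352 kW
Energy = 2.352 kW × 13 h = 30.576 kWh
Cost = 30.576 kWh × $0.11/kWh = $3.36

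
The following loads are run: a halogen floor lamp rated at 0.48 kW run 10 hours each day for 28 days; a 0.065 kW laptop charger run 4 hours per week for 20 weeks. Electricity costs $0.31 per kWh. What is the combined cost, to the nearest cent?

$43.28

halogen floor lamp: Runtime = 10 h/day × 28 days = 280 h
halogen floor lamp: 0.48 kW × 280 h = 134.4 kWh
laptop charger: Runtime = 4 h/week × 20 weeks = 80 h
laptop charger: 0.065 kW × 80 h = 5.2 kWh
Total energy = 139.6 kWh
Cost = 139.6 × $0.31 = $43.28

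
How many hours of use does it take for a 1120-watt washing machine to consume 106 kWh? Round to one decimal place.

Hours = 106 kWh ÷ 1.12 kW = 94.6 h

94.6 h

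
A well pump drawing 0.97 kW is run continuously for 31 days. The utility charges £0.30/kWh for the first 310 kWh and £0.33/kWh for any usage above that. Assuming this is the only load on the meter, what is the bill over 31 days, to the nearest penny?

£228.85

Runtime = 24 h × 31 = 744 h
Energy = 0.97 kW × 744 h = 721.68 kWh
Tier 1 (0–310 kWh): 310 × £0.30 = £93
Above 310 kWh: 411.68 × £0.33 = £135.8544
Bill = £228.85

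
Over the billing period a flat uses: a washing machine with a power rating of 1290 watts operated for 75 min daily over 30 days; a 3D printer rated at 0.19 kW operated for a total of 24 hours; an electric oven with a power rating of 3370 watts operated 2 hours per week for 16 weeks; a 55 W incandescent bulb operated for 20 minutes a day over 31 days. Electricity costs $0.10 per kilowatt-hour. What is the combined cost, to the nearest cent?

$16.13

washing machine: Runtime = 75 min × 30 = 2250 min = 37.5 h
washing machine: 1.29 kW × 37.5 h = 48.375 kWh
3D printer: 0.19 kW × 24 h = 4.56 kWh
electric oven: Runtime = 2 h/week × 16 weeks = 32 h
electric oven: 3.37 kW × 32 h = 107.84 kWh
incandescent bulb: Runtime = 20 min × 31 = 620 min = 10.333333… h
incandescent bulb: 0.055 kW × 10.333333… h = 0.568333… kWh
Total energy = 161.343333… kWh
Cost = 161.343333… × $0.10 = $16.13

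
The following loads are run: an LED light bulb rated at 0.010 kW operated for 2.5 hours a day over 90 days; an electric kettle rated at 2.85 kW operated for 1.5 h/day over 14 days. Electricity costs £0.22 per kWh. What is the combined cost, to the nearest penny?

£13.66

LED light bulb: Runtime = 2.5 h/day × 90 days = 225 h
LED light bulb: 0.01 kW × 225 h = 2.25 kWh
electric kettle: Runtime = 1.5 h/day × 14 days = 21 h
electric kettle: 2.85 kW × 21 h = 59.85 kWh
Total energy = 62.1 kWh
Cost = 62.1 × £0.22 = £13.66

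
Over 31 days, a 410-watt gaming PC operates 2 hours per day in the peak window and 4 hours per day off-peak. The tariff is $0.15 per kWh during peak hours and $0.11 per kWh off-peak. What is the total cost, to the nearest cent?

Peak energy = 0.41 kW × 2 h × 31 = 25.42 kWh
Off-peak energy = 0.41 kW × 4 h × 31 = 50.84 kWh
Cost = 25.42 × $0.15 + 50.84 × $0.11 = $3.813 + $5.5924 = $9.41

$9.41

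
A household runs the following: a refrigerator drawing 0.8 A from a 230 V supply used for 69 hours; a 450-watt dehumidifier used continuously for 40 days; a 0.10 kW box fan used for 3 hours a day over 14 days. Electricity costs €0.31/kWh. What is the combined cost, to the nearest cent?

refrigerator: Power = 0.8 A × 230 V = 184 W = 0.184 kW
refrigerator: 0.184 kW × 69 h = 12.696 kWh
dehumidifier: Runtime = 24 h × 40 = 960 h
dehumidifier: 0.45 kW × 960 h = 432 kWh
box fan: Runtime = 3 h/day × 14 days = 42 h
box fan: 0.1 kW × 42 h = 4.2 kWh
Total energy = 448.896 kWh
Cost = 448.896 × €0.31 = €139.16

€139.16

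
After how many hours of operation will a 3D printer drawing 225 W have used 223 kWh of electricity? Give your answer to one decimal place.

991.1 h

Hours = 223 kWh ÷ 0.225 kW = 991.1 h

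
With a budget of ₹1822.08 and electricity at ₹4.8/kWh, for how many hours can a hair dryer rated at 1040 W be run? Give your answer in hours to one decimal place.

Energy available = ₹1822.08 ÷ ₹4.8/kWh = 379.6 kWh
Hours = 379.6 kWh ÷ 1.04 kW = 365.0 h

365.0 h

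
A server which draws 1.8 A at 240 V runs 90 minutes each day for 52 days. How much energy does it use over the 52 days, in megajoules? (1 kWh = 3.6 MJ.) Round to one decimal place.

121.3 MJ

Power = 1.8 A × 240 V = 432 W = 0.432 kW
Runtime = 90 min × 52 = 4680 min = 78 h
Energy = 0.432 kW × 78 h = 33.696 kWh
= 33.696 × 3.6 MJ = 121.3 MJ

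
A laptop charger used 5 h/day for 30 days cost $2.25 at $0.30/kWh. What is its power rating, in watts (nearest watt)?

Energy = $2.25 ÷ $0.30/kWh = 7.5 kWh
Runtime = 5 h/day × 30 days = 150 h
Power = 7.5 kWh ÷ 150 h = 0.05 kW = 50 W

50 W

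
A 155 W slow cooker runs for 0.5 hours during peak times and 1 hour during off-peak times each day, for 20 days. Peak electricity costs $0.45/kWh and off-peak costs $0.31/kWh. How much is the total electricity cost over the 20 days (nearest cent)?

$1.66

Peak energy = 0.155 kW × 0.5 h × 20 = 1.55 kWh
Off-peak energy = 0.155 kW × 1 h × 20 = 3.1 kWh
Cost = 1.55 × $0.45 + 3.1 × $0.31 = $0.6975 + $0.961 = $1.66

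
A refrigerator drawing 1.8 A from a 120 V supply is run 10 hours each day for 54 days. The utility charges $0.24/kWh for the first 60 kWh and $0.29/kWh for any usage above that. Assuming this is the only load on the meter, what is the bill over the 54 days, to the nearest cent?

$30.83

Power = 1.8 A × 120 V = 216 W = 0.216 kW
Runtime = 10 h/day × 54 days = 540 h
Energy = 0.216 kW × 540 h = 116.64 kWh
Tier 1 (0–60 kWh): 60 × $0.24 = $14.4
Above 60 kWh: 56.64 × $0.29 = $16.4256
Bill = $30.83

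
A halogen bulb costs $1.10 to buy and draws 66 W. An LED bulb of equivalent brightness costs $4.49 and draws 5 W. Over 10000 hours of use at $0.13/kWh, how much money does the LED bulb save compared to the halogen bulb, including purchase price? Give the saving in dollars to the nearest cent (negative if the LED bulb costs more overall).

halogen bulb: $1.10 + (66/1000) kW × 10000 h × $0.13 = $1.10 + $85.8 = $86.9
LED bulb: $4.49 + (5/1000) kW × 10000 h × $0.13 = $4.49 + $6.5 = $10.99
Saving = $86.9 − $10.99 = $75.91

$75.91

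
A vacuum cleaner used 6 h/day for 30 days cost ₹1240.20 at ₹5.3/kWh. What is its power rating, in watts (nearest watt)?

1300 W

Energy = ₹1240.20 ÷ ₹5.3/kWh = 234 kWh
Runtime = 6 h/day × 30 days = 180 h
Power = 234 kWh ÷ 180 h = 1.3 kW = 1300 W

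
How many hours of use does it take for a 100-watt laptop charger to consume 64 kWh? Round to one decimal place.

Hours = 64 kWh ÷ 0.1 kW = 640.0 h

640.0 h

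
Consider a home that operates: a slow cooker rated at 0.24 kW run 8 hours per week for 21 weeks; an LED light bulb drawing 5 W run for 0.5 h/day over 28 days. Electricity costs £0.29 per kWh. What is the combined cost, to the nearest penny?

£11.71

slow cooker: Runtime = 8 h/week × 21 weeks = 168 h
slow cooker: 0.24 kW × 168 h = 40.32 kWh
LED light bulb: Runtime = 0.5 h/day × 28 days = 14 h
LED light bulb: 0.005 kW × 14 h = 0.07 kWh
Total energy = 40.39 kWh
Cost = 40.39 × £0.29 = £11.71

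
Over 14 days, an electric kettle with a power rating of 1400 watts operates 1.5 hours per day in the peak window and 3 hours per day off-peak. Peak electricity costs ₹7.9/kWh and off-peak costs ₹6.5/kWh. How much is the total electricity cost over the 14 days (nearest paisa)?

Peak energy = 1.4 kW × 1.5 h × 14 = 29.4 kWh
Off-peak energy = 1.4 kW × 3 h × 14 = 58.8 kWh
Cost = 29.4 × ₹7.9 + 58.8 × ₹6.5 = ₹232.26 + ₹382.2 = ₹614.46

₹614.46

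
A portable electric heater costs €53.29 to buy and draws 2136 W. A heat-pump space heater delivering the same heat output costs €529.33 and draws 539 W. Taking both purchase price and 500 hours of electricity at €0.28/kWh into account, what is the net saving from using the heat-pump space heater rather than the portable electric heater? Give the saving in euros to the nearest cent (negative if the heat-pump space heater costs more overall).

portable electric heater: €53.29 + (2136/1000) kW × 500 h × €0.28 = €53.29 + €299.04 = €352.33
heat-pump space heater: €529.33 + (539/1000) kW × 500 h × €0.28 = €529.33 + €75.46 = €604.79
Saving = €352.33 − €604.79 = −€252.46

-€252.46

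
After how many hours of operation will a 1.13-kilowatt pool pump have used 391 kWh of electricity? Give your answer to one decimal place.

Hours = 391 kWh ÷ 1.13 kW = 346.0 h

346.0 h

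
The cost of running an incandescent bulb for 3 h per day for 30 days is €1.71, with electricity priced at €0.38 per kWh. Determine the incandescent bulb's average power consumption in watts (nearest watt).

Energy = €1.71 ÷ €0.38/kWh = 4.5 kWh
Runtime = 3 h/day × 30 days = 90 h
Power = 4.5 kWh ÷ 90 h = 0.05 kW = 50 W

50 W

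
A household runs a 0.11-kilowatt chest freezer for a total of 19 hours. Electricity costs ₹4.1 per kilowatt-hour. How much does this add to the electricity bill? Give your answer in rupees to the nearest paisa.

Energy = 0.11 kW × 19 h = 2.09 kWh
Cost = 2.09 kWh × ₹4.1/kWh = ₹8.57

₹8.57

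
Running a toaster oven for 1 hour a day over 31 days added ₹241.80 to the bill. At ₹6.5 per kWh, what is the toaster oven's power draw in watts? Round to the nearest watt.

1200 W

Energy = ₹241.80 ÷ ₹6.5/kWh = 37.2 kWh
Runtime = 1 h/day × 31 days = 31 h
Power = 37.2 kWh ÷ 31 h = 1.2 kW = 1200 W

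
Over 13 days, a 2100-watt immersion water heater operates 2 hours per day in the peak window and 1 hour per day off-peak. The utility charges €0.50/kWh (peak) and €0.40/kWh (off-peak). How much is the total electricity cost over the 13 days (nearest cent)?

€38.22

Peak energy = 2.1 kW × 2 h × 13 = 54.6 kWh
Off-peak energy = 2.1 kW × 1 h × 13 = 27.3 kWh
Cost = 54.6 × €0.50 + 27.3 × €0.40 = €27.3 + €10.92 = €38.22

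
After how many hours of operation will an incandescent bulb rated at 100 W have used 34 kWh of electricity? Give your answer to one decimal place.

340.0 h

Hours = 34 kWh ÷ 0.1 kW = 340.0 h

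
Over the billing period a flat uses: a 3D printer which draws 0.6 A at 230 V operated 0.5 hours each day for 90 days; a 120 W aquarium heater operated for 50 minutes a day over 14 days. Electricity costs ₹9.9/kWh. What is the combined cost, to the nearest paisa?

3D printer: Power = 0.6 A × 230 V = 138 W = 0.138 kW
3D printer: Runtime = 0.5 h/day × 90 days = 45 h
3D printer: 0.138 kW × 45 h = 6.21 kWh
aquarium heater: Runtime = 50 min × 14 = 700 min = 11.666666… h
aquarium heater: 0.12 kW × 11.666666… h = 1.4 kWh
Total energy = 7.61 kWh
Cost = 7.61 × ₹9.9 = ₹75.34

₹75.34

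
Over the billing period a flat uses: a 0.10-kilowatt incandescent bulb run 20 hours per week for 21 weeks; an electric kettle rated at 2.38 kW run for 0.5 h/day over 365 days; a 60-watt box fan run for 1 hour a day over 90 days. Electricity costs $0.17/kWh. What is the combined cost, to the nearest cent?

$81.90

incandescent bulb: Runtime = 20 h/week × 21 weeks = 420 h
incandescent bulb: 0.1 kW × 420 h = 42 kWh
electric kettle: Runtime = 0.5 h/day × 365 days = 182.5 h
electric kettle: 2.38 kW × 182.5 h = 434.35 kWh
box fan: Runtime = 1 h/day × 90 days = 90 h
box fan: 0.06 kW × 90 h = 5.4 kWh
Total energy = 481.75 kWh
Cost = 481.75 × $0.17 = $81.90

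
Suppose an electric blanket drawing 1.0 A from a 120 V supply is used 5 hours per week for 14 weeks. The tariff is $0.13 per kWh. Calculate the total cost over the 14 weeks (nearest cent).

Power = 1.0 A × 120 V = 120 W = 0.12 kW
Runtime = 5 h/week × 14 weeks = 70 h
Energy = 0.12 kW × 70 h = 8.4 kWh
Cost = 8.4 kWh × $0.13/kWh = $1.09

$1.09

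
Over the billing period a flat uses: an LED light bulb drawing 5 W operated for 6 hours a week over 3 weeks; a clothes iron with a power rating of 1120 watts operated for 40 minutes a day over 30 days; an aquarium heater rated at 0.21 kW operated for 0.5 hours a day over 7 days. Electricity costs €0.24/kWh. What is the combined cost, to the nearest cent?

€5.57

LED light bulb: Runtime = 6 h/week × 3 weeks = 18 h
LED light bulb: 0.005 kW × 18 h = 0.09 kWh
clothes iron: Runtime = 40 min × 30 = 1200 min = 20 h
clothes iron: 1.12 kW × 20 h = 22.4 kWh
aquarium heater: Runtime = 0.5 h/day × 7 days = 3.5 h
aquarium heater: 0.21 kW × 3.5 h = 0.735 kWh
Total energy = 23.225 kWh
Cost = 23.225 × €0.24 = €5.57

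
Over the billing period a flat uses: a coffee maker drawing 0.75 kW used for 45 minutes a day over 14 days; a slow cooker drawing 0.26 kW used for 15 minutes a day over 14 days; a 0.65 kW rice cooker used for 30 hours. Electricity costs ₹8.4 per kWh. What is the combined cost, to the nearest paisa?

₹237.59

coffee maker: Runtime = 45 min × 14 = 630 min = 10.5 h
coffee maker: 0.75 kW × 10.5 h = 7.875 kWh
slow cooker: Runtime = 15 min × 14 = 210 min = 3.5 h
slow cooker: 0.26 kW × 3.5 h = 0.91 kWh
rice cooker: 0.65 kW × 30 h = 19.5 kWh
Total energy = 28.285 kWh
Cost = 28.285 × ₹8.4 = ₹237.59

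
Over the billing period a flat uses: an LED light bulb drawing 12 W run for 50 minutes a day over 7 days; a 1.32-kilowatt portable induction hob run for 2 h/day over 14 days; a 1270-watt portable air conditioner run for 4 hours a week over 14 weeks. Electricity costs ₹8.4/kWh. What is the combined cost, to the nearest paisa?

LED light bulb: Runtime = 50 min × 7 = 350 min = 5.833333… h
LED light bulb: 0.012 kW × 5.833333… h = 0.07 kWh
portable induction hob: Runtime = 2 h/day × 14 days = 28 h
portable induction hob: 1.32 kW × 28 h = 36.96 kWh
portable air conditioner: Runtime = 4 h/week × 14 weeks = 56 h
portable air conditioner: 1.27 kW × 56 h = 71.12 kWh
Total energy = 108.15 kWh
Cost = 108.15 × ₹8.4 = ₹908.46

₹908.46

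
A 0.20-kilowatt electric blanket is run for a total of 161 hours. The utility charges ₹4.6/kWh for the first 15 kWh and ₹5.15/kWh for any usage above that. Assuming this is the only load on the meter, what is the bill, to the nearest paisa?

Energy = 0.2 kW × 161 h = 32.2 kWh
Tier 1 (0–15 kWh): 15 × ₹4.6 = ₹69
Above 15 kWh: 17.2 × ₹5.15 = ₹88.58
Bill = ₹157.58

₹157.58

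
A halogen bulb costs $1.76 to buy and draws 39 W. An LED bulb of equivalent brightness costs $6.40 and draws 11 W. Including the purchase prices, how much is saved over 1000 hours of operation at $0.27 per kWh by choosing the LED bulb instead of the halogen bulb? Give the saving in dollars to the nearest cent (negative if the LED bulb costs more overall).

$2.92

halogen bulb: $1.76 + (39/1000) kW × 1000 h × $0.27 = $1.76 + $10.53 = $12.29
LED bulb: $6.40 + (11/1000) kW × 1000 h × $0.27 = $6.40 + $2.97 = $9.37
Saving = $12.29 − $9.37 = $2.92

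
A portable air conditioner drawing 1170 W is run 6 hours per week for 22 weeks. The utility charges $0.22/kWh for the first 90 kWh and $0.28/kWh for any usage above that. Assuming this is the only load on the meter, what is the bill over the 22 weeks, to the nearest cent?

Runtime = 6 h/week × 22 weeks = 132 h
Energy = 1.17 kW × 132 h = 154.44 kWh
Tier 1 (0–90 kWh): 90 × $0.22 = $19.8
Above 90 kWh: 64.44 × $0.28 = $18.0432
Bill = $37.84

$37.84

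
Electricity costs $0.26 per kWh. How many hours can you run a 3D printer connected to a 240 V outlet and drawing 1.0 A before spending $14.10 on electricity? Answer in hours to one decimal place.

Power = 1.0 A × 240 V = 240 W = 0.24 kW
Energy available = $14.10 ÷ $0.26/kWh = 54.2308 kWh
Hours = 54.2308 kWh ÷ 0.24 kW = 226.0 h

226.0 h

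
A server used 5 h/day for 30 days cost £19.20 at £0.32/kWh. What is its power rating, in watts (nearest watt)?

400 W

Energy = £19.20 ÷ £0.32/kWh = 60 kWh
Runtime = 5 h/day × 30 days = 150 h
Power = 60 kWh ÷ 150 h = 0.4 kW = 400 W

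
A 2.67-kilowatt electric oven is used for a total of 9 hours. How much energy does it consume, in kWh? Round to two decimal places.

24.03 kWh

Energy = 2.67 kW × 9 h = 24.03 kWh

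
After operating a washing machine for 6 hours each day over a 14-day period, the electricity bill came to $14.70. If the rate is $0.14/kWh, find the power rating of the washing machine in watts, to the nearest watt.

Energy = $14.70 ÷ $0.14/kWh = 105 kWh
Runtime = 6 h/day × 14 days = 84 h
Power = 105 kWh ÷ 84 h = 1.25 kW = 1250 W

1250 W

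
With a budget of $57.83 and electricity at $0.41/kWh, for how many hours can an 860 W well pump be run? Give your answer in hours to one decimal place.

164.0 h

Energy available = $57.83 ÷ $0.41/kWh = 141.0488 kWh
Hours = 141.0488 kWh ÷ 0.86 kW = 164.0 h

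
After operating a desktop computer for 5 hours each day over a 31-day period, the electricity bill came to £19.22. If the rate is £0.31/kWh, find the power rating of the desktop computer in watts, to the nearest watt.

400 W

Energy = £19.22 ÷ £0.31/kWh = 62 kWh
Runtime = 5 h/day × 31 days = 155 h
Power = 62 kWh ÷ 155 h = 0.4 kW = 400 W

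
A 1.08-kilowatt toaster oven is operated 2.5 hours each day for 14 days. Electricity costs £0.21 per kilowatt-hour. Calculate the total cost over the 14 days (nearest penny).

Runtime = 2.5 h/day × 14 days = 35 h
Energy = 1.08 kW × 35 h = 37.8 kWh
Cost = 37.8 kWh × £0.21/kWh = £7.94

£7.94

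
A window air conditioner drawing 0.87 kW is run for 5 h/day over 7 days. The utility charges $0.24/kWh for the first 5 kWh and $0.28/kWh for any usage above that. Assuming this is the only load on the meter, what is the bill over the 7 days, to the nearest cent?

$8.33

Runtime = 5 h/day × 7 days = 35 h
Energy = 0.87 kW × 35 h = 30.45 kWh
Tier 1 (0–5 kWh): 5 × $0.24 = $1.2
Above 5 kWh: 25.45 × $0.28 = $7.126
Bill = $8.33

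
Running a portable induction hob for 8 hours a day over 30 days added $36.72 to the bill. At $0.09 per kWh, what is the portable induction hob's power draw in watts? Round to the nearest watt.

1700 W

Energy = $36.72 ÷ $0.09/kWh = 408 kWh
Runtime = 8 h/day × 30 days = 240 h
Power = 408 kWh ÷ 240 h = 1.7 kW = 1700 W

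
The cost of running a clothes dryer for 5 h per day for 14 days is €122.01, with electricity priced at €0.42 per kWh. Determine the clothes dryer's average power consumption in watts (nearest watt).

Energy = €122.01 ÷ €0.42/kWh = 290.5 kWh
Runtime = 5 h/day × 14 days = 70 h
Power = 290.5 kWh ÷ 70 h = 4.15 kW = 4150 W

4150 W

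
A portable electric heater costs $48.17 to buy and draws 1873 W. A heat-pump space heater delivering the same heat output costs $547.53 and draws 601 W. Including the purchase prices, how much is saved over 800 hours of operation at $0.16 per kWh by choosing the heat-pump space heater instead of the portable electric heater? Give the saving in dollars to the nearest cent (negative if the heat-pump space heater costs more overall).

portable electric heater: $48.17 + (1873/1000) kW × 800 h × $0.16 = $48.17 + $239.744 = $287.914
heat-pump space heater: $547.53 + (601/1000) kW × 800 h × $0.16 = $547.53 + $76.928 = $624.458
Saving = $287.914 − $624.458 = −$336.544 → -$336.54

-$336.54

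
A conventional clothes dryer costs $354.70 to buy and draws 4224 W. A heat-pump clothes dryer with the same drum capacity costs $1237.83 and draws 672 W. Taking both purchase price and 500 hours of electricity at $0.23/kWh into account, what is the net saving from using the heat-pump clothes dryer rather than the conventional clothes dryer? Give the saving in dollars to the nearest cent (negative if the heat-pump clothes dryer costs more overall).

conventional clothes dryer: $354.70 + (4224/1000) kW × 500 h × $0.23 = $354.70 + $485.76 = $840.46
heat-pump clothes dryer: $1237.83 + (672/1000) kW × 500 h × $0.23 = $1237.83 + $77.28 = $1315.11
Saving = $840.46 − $1315.11 = −$474.65

-$474.65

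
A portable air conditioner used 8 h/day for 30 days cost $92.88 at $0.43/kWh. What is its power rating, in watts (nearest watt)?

900 W

Energy = $92.88 ÷ $0.43/kWh = 216 kWh
Runtime = 8 h/day × 30 days = 240 h
Power = 216 kWh ÷ 240 h = 0.9 kW = 900 W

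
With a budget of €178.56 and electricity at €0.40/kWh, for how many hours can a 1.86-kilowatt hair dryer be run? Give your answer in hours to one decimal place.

240.0 h

Energy available = €178.56 ÷ €0.40/kWh = 446.4 kWh
Hours = 446.4 kWh ÷ 1.86 kW = 240.0 h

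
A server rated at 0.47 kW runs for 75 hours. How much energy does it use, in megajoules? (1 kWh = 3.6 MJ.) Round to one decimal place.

126.9 MJ

Energy = 0.47 kW × 75 h = 35.25 kWh
= 35.25 × 3.6 MJ = 126.9 MJ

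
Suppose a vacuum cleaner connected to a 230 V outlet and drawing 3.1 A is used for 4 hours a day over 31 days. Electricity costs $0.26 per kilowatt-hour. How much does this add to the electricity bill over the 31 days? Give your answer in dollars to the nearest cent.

$22.99

Power = 3.1 A × 230 V = 713 W = 0.713 kW
Runtime = 4 h/day × 31 days = 124 h
Energy = 0.713 kW × 124 h = 88.412 kWh
Cost = 88.412 kWh × $0.26/kWh = $22.99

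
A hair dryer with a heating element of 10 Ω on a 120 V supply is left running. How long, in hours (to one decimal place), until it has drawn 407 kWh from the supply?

282.6 h

Power = V²/R = 120²/10 = 1440 W = 1.44 kW
Hours = 407 kWh ÷ 1.44 kW = 282.6 h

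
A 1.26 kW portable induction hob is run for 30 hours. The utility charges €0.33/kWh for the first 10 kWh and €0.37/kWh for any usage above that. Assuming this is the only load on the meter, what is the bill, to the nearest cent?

Energy = 1.26 kW × 30 h = 37.8 kWh
Tier 1 (0–10 kWh): 10 × €0.33 = €3.3
Above 10 kWh: 27.8 × €0.37 = €10.286
Bill = €13.59

€13.59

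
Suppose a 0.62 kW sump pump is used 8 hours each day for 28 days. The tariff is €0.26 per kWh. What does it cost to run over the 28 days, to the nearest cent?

€36.11

Runtime = 8 h/day × 28 days = 224 h
Energy = 0.62 kW × 224 h = 138.88 kWh
Cost = 138.88 kWh × €0.26/kWh = €36.11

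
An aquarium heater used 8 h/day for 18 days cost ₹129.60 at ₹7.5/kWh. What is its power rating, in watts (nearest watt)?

120 W

Energy = ₹129.60 ÷ ₹7.5/kWh = 17.28 kWh
Runtime = 8 h/day × 18 days = 144 h
Power = 17.28 kWh ÷ 144 h = 0.12 kW = 120 W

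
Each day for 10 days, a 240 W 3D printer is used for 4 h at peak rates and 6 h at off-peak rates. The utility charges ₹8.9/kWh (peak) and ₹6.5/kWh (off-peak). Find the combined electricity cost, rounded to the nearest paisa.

₹179.04

Peak energy = 0.24 kW × 4 h × 10 = 9.6 kWh
Off-peak energy = 0.24 kW × 6 h × 10 = 14.4 kWh
Cost = 9.6 × ₹8.9 + 14.4 × ₹6.5 = ₹85.44 + ₹93.6 = ₹179.04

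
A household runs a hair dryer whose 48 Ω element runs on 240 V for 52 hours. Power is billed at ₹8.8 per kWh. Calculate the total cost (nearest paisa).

Power = V²/R = 240²/48 = 1200 W = 1.2 kW
Energy = 1.2 kW × 52 h = 62.4 kWh
Cost = 62.4 kWh × ₹8.8/kWh = ₹549.12

₹549.12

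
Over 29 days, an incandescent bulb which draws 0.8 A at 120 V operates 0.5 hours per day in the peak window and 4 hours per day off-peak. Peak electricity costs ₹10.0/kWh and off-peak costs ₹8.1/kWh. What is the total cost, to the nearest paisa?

Power = 0.8 A × 120 V = 96 W = 0.096 kW
Peak energy = 0.096 kW × 0.5 h × 29 = 1.392 kWh
Off-peak energy = 0.096 kW × 4 h × 29 = 11.136 kWh
Cost = 1.392 × ₹10.0 + 11.136 × ₹8.1 = ₹13.92 + ₹90.2016 = ₹104.12

₹104.12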